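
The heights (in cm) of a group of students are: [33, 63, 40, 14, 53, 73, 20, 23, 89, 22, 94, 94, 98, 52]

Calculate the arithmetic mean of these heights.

54.8571

Step 1: Sum all values: 33 + 63 + 40 + 14 + 53 + 73 + 20 + 23 + 89 + 22 + 94 + 94 + 98 + 52 = 768
Step 2: Count the number of values: n = 14
Step 3: Mean = sum / n = 768 / 14 = 54.8571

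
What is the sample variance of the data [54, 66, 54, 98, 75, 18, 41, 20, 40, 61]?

596.6778

Step 1: Compute the mean: (54 + 66 + 54 + 98 + 75 + 18 + 41 + 20 + 40 + 61) / 10 = 52.7
Step 2: Compute squared deviations from the mean:
  (54 - 52.7)^2 = 1.69
  (66 - 52.7)^2 = 176.89
  (54 - 52.7)^2 = 1.69
  (98 - 52.7)^2 = 2052.09
  (75 - 52.7)^2 = 497.29
  (18 - 52.7)^2 = 1204.09
  (41 - 52.7)^2 = 136.89
  (20 - 52.7)^2 = 1069.29
  (40 - 52.7)^2 = 161.29
  (61 - 52.7)^2 = 68.89
Step 3: Sum of squared deviations = 5370.1
Step 4: Sample variance = 5370.1 / 9 = 596.6778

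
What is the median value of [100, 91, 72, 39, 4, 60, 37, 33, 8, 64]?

49.5

Step 1: Sort the data in ascending order: [4, 8, 33, 37, 39, 60, 64, 72, 91, 100]
Step 2: The number of values is n = 10.
Step 3: Since n is even, the median is the average of positions 5 and 6:
  Median = (39 + 60) / 2 = 49.5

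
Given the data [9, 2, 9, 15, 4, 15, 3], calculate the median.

9

Step 1: Sort the data in ascending order: [2, 3, 4, 9, 9, 15, 15]
Step 2: The number of values is n = 7.
Step 3: Since n is odd, the median is the middle value at position 4: 9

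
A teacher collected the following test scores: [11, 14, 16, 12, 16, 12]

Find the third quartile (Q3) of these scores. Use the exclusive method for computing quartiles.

16

Step 1: Sort the data: [11, 12, 12, 14, 16, 16]
Step 2: n = 6
Step 3: Using the exclusive quartile method:
  Q1 = 11.75
  Q2 (median) = 13
  Q3 = 16
  IQR = Q3 - Q1 = 16 - 11.75 = 4.25
Step 4: Q3 = 16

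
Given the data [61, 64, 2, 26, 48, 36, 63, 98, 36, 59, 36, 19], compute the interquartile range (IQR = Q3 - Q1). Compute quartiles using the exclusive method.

34

Step 1: Sort the data: [2, 19, 26, 36, 36, 36, 48, 59, 61, 63, 64, 98]
Step 2: n = 12
Step 3: Using the exclusive quartile method:
  Q1 = 28.5
  Q2 (median) = 42
  Q3 = 62.5
  IQR = Q3 - Q1 = 62.5 - 28.5 = 34
Step 4: IQR = 34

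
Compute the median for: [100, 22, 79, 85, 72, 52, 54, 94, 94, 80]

79.5

Step 1: Sort the data in ascending order: [22, 52, 54, 72, 79, 80, 85, 94, 94, 100]
Step 2: The number of values is n = 10.
Step 3: Since n is even, the median is the average of positions 5 and 6:
  Median = (79 + 80) / 2 = 79.5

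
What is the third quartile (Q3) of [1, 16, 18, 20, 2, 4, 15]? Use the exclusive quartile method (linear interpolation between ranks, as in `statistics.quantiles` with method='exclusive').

18

Step 1: Sort the data: [1, 2, 4, 15, 16, 18, 20]
Step 2: n = 7
Step 3: Using the exclusive quartile method:
  Q1 = 2
  Q2 (median) = 15
  Q3 = 18
  IQR = Q3 - Q1 = 18 - 2 = 16
Step 4: Q3 = 18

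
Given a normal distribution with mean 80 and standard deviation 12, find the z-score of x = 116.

3

Step 1: Recall the z-score formula: z = (x - mu) / sigma
Step 2: Substitute values: z = (116 - 80) / 12
Step 3: z = 36 / 12 = 3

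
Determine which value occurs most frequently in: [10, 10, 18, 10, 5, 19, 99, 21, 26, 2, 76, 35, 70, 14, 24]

10

Step 1: Count the frequency of each value:
  2: appears 1 time(s)
  5: appears 1 time(s)
  10: appears 3 time(s)
  14: appears 1 time(s)
  18: appears 1 time(s)
  19: appears 1 time(s)
  21: appears 1 time(s)
  24: appears 1 time(s)
  26: appears 1 time(s)
  35: appears 1 time(s)
  70: appears 1 time(s)
  76: appears 1 time(s)
  99: appears 1 time(s)
Step 2: The value 10 appears most frequently (3 times).
Step 3: Mode = 10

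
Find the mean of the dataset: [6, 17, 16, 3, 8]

10

Step 1: Sum all values: 6 + 17 + 16 + 3 + 8 = 50
Step 2: Count the number of values: n = 5
Step 3: Mean = sum / n = 50 / 5 = 10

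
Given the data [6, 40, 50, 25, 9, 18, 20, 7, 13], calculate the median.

18

Step 1: Sort the data in ascending order: [6, 7, 9, 13, 18, 20, 25, 40, 50]
Step 2: The number of values is n = 9.
Step 3: Since n is odd, the median is the middle value at position 5: 18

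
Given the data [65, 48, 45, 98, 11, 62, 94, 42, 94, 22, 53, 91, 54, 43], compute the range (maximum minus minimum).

87

Step 1: Identify the maximum value: max = 98
Step 2: Identify the minimum value: min = 11
Step 3: Range = max - min = 98 - 11 = 87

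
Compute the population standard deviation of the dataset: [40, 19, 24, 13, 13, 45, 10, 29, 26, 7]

12.0764

Step 1: Compute the mean: 22.6
Step 2: Sum of squared deviations from the mean: 1458.4
Step 3: Population variance = 1458.4 / 10 = 145.84
Step 4: Standard deviation = sqrt(145.84) = 12.0764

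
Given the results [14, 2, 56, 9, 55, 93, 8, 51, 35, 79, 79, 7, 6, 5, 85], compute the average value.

38.9333

Step 1: Sum all values: 14 + 2 + 56 + 9 + 55 + 93 + 8 + 51 + 35 + 79 + 79 + 7 + 6 + 5 + 85 = 584
Step 2: Count the number of values: n = 15
Step 3: Mean = sum / n = 584 / 15 = 38.9333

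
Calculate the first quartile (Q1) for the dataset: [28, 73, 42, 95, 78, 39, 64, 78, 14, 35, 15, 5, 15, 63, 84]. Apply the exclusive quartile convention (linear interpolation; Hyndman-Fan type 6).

15

Step 1: Sort the data: [5, 14, 15, 15, 28, 35, 39, 42, 63, 64, 73, 78, 78, 84, 95]
Step 2: n = 15
Step 3: Using the exclusive quartile method:
  Q1 = 15
  Q2 (median) = 42
  Q3 = 78
  IQR = Q3 - Q1 = 78 - 15 = 63
Step 4: Q1 = 15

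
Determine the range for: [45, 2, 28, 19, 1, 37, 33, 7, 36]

44

Step 1: Identify the maximum value: max = 45
Step 2: Identify the minimum value: min = 1
Step 3: Range = max - min = 45 - 1 = 44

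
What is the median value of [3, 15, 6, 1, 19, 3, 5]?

5

Step 1: Sort the data in ascending order: [1, 3, 3, 5, 6, 15, 19]
Step 2: The number of values is n = 7.
Step 3: Since n is odd, the median is the middle value at position 4: 5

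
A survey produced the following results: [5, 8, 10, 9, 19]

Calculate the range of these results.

14

Step 1: Identify the maximum value: max = 19
Step 2: Identify the minimum value: min = 5
Step 3: Range = max - min = 19 - 5 = 14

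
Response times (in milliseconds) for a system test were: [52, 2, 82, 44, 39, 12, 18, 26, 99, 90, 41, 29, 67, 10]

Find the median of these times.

40

Step 1: Sort the data in ascending order: [2, 10, 12, 18, 26, 29, 39, 41, 44, 52, 67, 82, 90, 99]
Step 2: The number of values is n = 14.
Step 3: Since n is even, the median is the average of positions 7 and 8:
  Median = (39 + 41) / 2 = 40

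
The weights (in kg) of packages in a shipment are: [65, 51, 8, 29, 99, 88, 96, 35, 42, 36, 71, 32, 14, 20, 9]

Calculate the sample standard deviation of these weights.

30.8421

Step 1: Compute the mean: 46.3333
Step 2: Sum of squared deviations from the mean: 13317.3333
Step 3: Sample variance = 13317.3333 / 14 = 951.2381
Step 4: Standard deviation = sqrt(951.2381) = 30.8421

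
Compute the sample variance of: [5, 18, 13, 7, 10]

26.3

Step 1: Compute the mean: (5 + 18 + 13 + 7 + 10) / 5 = 10.6
Step 2: Compute squared deviations from the mean:
  (5 - 10.6)^2 = 31.36
  (18 - 10.6)^2 = 54.76
  (13 - 10.6)^2 = 5.76
  (7 - 10.6)^2 = 12.96
  (10 - 10.6)^2 = 0.36
Step 3: Sum of squared deviations = 105.2
Step 4: Sample variance = 105.2 / 4 = 26.3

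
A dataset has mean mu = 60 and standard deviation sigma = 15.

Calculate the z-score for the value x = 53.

-0.4667

Step 1: Recall the z-score formula: z = (x - mu) / sigma
Step 2: Substitute values: z = (53 - 60) / 15
Step 3: z = -7 / 15 = -0.4667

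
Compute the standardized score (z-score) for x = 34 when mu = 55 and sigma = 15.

-1.4

Step 1: Recall the z-score formula: z = (x - mu) / sigma
Step 2: Substitute values: z = (34 - 55) / 15
Step 3: z = -21 / 15 = -1.4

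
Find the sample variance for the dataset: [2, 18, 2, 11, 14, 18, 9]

45.2857

Step 1: Compute the mean: (2 + 18 + 2 + 11 + 14 + 18 + 9) / 7 = 10.5714
Step 2: Compute squared deviations from the mean:
  (2 - 10.5714)^2 = 73.4694
  (18 - 10.5714)^2 = 55.1837
  (2 - 10.5714)^2 = 73.4694
  (11 - 10.5714)^2 = 0.1837
  (14 - 10.5714)^2 = 11.7551
  (18 - 10.5714)^2 = 55.1837
  (9 - 10.5714)^2 = 2.4694
Step 3: Sum of squared deviations = 271.7143
Step 4: Sample variance = 271.7143 / 6 = 45.2857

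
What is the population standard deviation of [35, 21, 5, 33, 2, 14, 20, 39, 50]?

15.1731

Step 1: Compute the mean: 24.3333
Step 2: Sum of squared deviations from the mean: 2072
Step 3: Population variance = 2072 / 9 = 230.2222
Step 4: Standard deviation = sqrt(230.2222) = 15.1731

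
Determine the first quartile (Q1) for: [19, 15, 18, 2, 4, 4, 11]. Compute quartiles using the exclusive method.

4

Step 1: Sort the data: [2, 4, 4, 11, 15, 18, 19]
Step 2: n = 7
Step 3: Using the exclusive quartile method:
  Q1 = 4
  Q2 (median) = 11
  Q3 = 18
  IQR = Q3 - Q1 = 18 - 4 = 14
Step 4: Q1 = 4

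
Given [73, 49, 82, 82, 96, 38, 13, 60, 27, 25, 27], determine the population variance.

722.3636

Step 1: Compute the mean: (73 + 49 + 82 + 82 + 96 + 38 + 13 + 60 + 27 + 25 + 27) / 11 = 52
Step 2: Compute squared deviations from the mean:
  (73 - 52)^2 = 441
  (49 - 52)^2 = 9
  (82 - 52)^2 = 900
  (82 - 52)^2 = 900
  (96 - 52)^2 = 1936
  (38 - 52)^2 = 196
  (13 - 52)^2 = 1521
  (60 - 52)^2 = 64
  (27 - 52)^2 = 625
  (25 - 52)^2 = 729
  (27 - 52)^2 = 625
Step 3: Sum of squared deviations = 7946
Step 4: Population variance = 7946 / 11 = 722.3636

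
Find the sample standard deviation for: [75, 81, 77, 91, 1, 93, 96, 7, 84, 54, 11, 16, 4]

38.7867

Step 1: Compute the mean: 53.0769
Step 2: Sum of squared deviations from the mean: 18052.9231
Step 3: Sample variance = 18052.9231 / 12 = 1504.4103
Step 4: Standard deviation = sqrt(1504.4103) = 38.7867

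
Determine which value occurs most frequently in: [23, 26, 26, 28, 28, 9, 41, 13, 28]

28

Step 1: Count the frequency of each value:
  9: appears 1 time(s)
  13: appears 1 time(s)
  23: appears 1 time(s)
  26: appears 2 time(s)
  28: appears 3 time(s)
  41: appears 1 time(s)
Step 2: The value 28 appears most frequently (3 times).
Step 3: Mode = 28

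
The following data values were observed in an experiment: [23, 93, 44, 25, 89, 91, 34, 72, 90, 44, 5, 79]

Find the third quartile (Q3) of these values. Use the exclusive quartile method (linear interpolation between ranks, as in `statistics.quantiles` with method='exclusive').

89.75

Step 1: Sort the data: [5, 23, 25, 34, 44, 44, 72, 79, 89, 90, 91, 93]
Step 2: n = 12
Step 3: Using the exclusive quartile method:
  Q1 = 27.25
  Q2 (median) = 58
  Q3 = 89.75
  IQR = Q3 - Q1 = 89.75 - 27.25 = 62.5
Step 4: Q3 = 89.75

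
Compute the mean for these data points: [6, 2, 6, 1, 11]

5.2

Step 1: Sum all values: 6 + 2 + 6 + 1 + 11 = 26
Step 2: Count the number of values: n = 5
Step 3: Mean = sum / n = 26 / 5 = 5.2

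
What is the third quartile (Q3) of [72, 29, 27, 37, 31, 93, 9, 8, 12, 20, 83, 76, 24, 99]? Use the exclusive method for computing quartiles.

77.75

Step 1: Sort the data: [8, 9, 12, 20, 24, 27, 29, 31, 37, 72, 76, 83, 93, 99]
Step 2: n = 14
Step 3: Using the exclusive quartile method:
  Q1 = 18
  Q2 (median) = 30
  Q3 = 77.75
  IQR = Q3 - Q1 = 77.75 - 18 = 59.75
Step 4: Q3 = 77.75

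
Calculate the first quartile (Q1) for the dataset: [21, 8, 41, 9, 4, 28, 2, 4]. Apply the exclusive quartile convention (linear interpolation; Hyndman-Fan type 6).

4

Step 1: Sort the data: [2, 4, 4, 8, 9, 21, 28, 41]
Step 2: n = 8
Step 3: Using the exclusive quartile method:
  Q1 = 4
  Q2 (median) = 8.5
  Q3 = 26.25
  IQR = Q3 - Q1 = 26.25 - 4 = 22.25
Step 4: Q1 = 4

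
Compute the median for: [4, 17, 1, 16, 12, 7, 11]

11

Step 1: Sort the data in ascending order: [1, 4, 7, 11, 12, 16, 17]
Step 2: The number of values is n = 7.
Step 3: Since n is odd, the median is the middle value at position 4: 11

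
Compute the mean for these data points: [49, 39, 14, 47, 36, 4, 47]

33.7143

Step 1: Sum all values: 49 + 39 + 14 + 47 + 36 + 4 + 47 = 236
Step 2: Count the number of values: n = 7
Step 3: Mean = sum / n = 236 / 7 = 33.7143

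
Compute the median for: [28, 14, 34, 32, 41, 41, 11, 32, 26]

32

Step 1: Sort the data in ascending order: [11, 14, 26, 28, 32, 32, 34, 41, 41]
Step 2: The number of values is n = 9.
Step 3: Since n is odd, the median is the middle value at position 5: 32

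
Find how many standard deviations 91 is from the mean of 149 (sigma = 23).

-2.5217

Step 1: Recall the z-score formula: z = (x - mu) / sigma
Step 2: Substitute values: z = (91 - 149) / 23
Step 3: z = -58 / 23 = -2.5217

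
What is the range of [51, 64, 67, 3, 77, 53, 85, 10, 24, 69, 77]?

82

Step 1: Identify the maximum value: max = 85
Step 2: Identify the minimum value: min = 3
Step 3: Range = max - min = 85 - 3 = 82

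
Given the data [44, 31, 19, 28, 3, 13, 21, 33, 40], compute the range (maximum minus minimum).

41

Step 1: Identify the maximum value: max = 44
Step 2: Identify the minimum value: min = 3
Step 3: Range = max - min = 44 - 3 = 41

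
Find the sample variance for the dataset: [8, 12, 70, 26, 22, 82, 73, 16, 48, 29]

758.0444

Step 1: Compute the mean: (8 + 12 + 70 + 26 + 22 + 82 + 73 + 16 + 48 + 29) / 10 = 38.6
Step 2: Compute squared deviations from the mean:
  (8 - 38.6)^2 = 936.36
  (12 - 38.6)^2 = 707.56
  (70 - 38.6)^2 = 985.96
  (26 - 38.6)^2 = 158.76
  (22 - 38.6)^2 = 275.56
  (82 - 38.6)^2 = 1883.56
  (73 - 38.6)^2 = 1183.36
  (16 - 38.6)^2 = 510.76
  (48 - 38.6)^2 = 88.36
  (29 - 38.6)^2 = 92.16
Step 3: Sum of squared deviations = 6822.4
Step 4: Sample variance = 6822.4 / 9 = 758.0444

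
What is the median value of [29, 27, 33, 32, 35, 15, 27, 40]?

30.5

Step 1: Sort the data in ascending order: [15, 27, 27, 29, 32, 33, 35, 40]
Step 2: The number of values is n = 8.
Step 3: Since n is even, the median is the average of positions 4 and 5:
  Median = (29 + 32) / 2 = 30.5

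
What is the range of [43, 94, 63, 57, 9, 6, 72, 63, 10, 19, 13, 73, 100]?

94

Step 1: Identify the maximum value: max = 100
Step 2: Identify the minimum value: min = 6
Step 3: Range = max - min = 100 - 6 = 94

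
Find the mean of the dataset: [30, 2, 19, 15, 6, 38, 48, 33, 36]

25.2222

Step 1: Sum all values: 30 + 2 + 19 + 15 + 6 + 38 + 48 + 33 + 36 = 227
Step 2: Count the number of values: n = 9
Step 3: Mean = sum / n = 227 / 9 = 25.2222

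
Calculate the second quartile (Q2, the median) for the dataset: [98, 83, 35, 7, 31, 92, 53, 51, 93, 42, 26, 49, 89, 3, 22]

49

Step 1: Sort the data: [3, 7, 22, 26, 31, 35, 42, 49, 51, 53, 83, 89, 92, 93, 98]
Step 2: n = 15
Step 3: Q2 is the median. Since n is odd, it is the middle value at position 8: 49
Step 4: Q2 = 49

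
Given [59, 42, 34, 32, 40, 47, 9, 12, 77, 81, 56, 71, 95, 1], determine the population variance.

743.8367

Step 1: Compute the mean: (59 + 42 + 34 + 32 + 40 + 47 + 9 + 12 + 77 + 81 + 56 + 71 + 95 + 1) / 14 = 46.8571
Step 2: Compute squared deviations from the mean:
  (59 - 46.8571)^2 = 147.449
  (42 - 46.8571)^2 = 23.5918
  (34 - 46.8571)^2 = 165.3061
  (32 - 46.8571)^2 = 220.7347
  (40 - 46.8571)^2 = 47.0204
  (47 - 46.8571)^2 = 0.0204
  (9 - 46.8571)^2 = 1433.1633
  (12 - 46.8571)^2 = 1215.0204
  (77 - 46.8571)^2 = 908.5918
  (81 - 46.8571)^2 = 1165.7347
  (56 - 46.8571)^2 = 83.5918
  (71 - 46.8571)^2 = 582.8776
  (95 - 46.8571)^2 = 2317.7347
  (1 - 46.8571)^2 = 2102.8776
Step 3: Sum of squared deviations = 10413.7143
Step 4: Population variance = 10413.7143 / 14 = 743.8367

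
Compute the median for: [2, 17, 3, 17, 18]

17

Step 1: Sort the data in ascending order: [2, 3, 17, 17, 18]
Step 2: The number of values is n = 5.
Step 3: Since n is odd, the median is the middle value at position 3: 17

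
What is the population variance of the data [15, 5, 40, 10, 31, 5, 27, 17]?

142.6875

Step 1: Compute the mean: (15 + 5 + 40 + 10 + 31 + 5 + 27 + 17) / 8 = 18.75
Step 2: Compute squared deviations from the mean:
  (15 - 18.75)^2 = 14.0625
  (5 - 18.75)^2 = 189.0625
  (40 - 18.75)^2 = 451.5625
  (10 - 18.75)^2 = 76.5625
  (31 - 18.75)^2 = 150.0625
  (5 - 18.75)^2 = 189.0625
  (27 - 18.75)^2 = 68.0625
  (17 - 18.75)^2 = 3.0625
Step 3: Sum of squared deviations = 1141.5
Step 4: Population variance = 1141.5 / 8 = 142.6875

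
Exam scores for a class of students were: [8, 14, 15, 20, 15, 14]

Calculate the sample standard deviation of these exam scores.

3.8297

Step 1: Compute the mean: 14.3333
Step 2: Sum of squared deviations from the mean: 73.3333
Step 3: Sample variance = 73.3333 / 5 = 14.6667
Step 4: Standard deviation = sqrt(14.6667) = 3.8297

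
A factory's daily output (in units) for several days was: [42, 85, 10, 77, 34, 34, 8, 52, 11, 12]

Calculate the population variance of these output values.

704.05

Step 1: Compute the mean: (42 + 85 + 10 + 77 + 34 + 34 + 8 + 52 + 11 + 12) / 10 = 36.5
Step 2: Compute squared deviations from the mean:
  (42 - 36.5)^2 = 30.25
  (85 - 36.5)^2 = 2352.25
  (10 - 36.5)^2 = 702.25
  (77 - 36.5)^2 = 1640.25
  (34 - 36.5)^2 = 6.25
  (34 - 36.5)^2 = 6.25
  (8 - 36.5)^2 = 812.25
  (52 - 36.5)^2 = 240.25
  (11 - 36.5)^2 = 650.25
  (12 - 36.5)^2 = 600.25
Step 3: Sum of squared deviations = 7040.5
Step 4: Population variance = 7040.5 / 10 = 704.05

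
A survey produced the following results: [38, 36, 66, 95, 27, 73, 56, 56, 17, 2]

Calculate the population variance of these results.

702.84

Step 1: Compute the mean: (38 + 36 + 66 + 95 + 27 + 73 + 56 + 56 + 17 + 2) / 10 = 46.6
Step 2: Compute squared deviations from the mean:
  (38 - 46.6)^2 = 73.96
  (36 - 46.6)^2 = 112.36
  (66 - 46.6)^2 = 376.36
  (95 - 46.6)^2 = 2342.56
  (27 - 46.6)^2 = 384.16
  (73 - 46.6)^2 = 696.96
  (56 - 46.6)^2 = 88.36
  (56 - 46.6)^2 = 88.36
  (17 - 46.6)^2 = 876.16
  (2 - 46.6)^2 = 1989.16
Step 3: Sum of squared deviations = 7028.4
Step 4: Population variance = 7028.4 / 10 = 702.84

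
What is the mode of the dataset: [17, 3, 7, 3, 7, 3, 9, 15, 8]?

3

Step 1: Count the frequency of each value:
  3: appears 3 time(s)
  7: appears 2 time(s)
  8: appears 1 time(s)
  9: appears 1 time(s)
  15: appears 1 time(s)
  17: appears 1 time(s)
Step 2: The value 3 appears most frequently (3 times).
Step 3: Mode = 3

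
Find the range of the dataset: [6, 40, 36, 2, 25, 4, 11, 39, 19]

38

Step 1: Identify the maximum value: max = 40
Step 2: Identify the minimum value: min = 2
Step 3: Range = max - min = 40 - 2 = 38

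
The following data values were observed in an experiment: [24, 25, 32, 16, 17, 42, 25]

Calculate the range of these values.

26

Step 1: Identify the maximum value: max = 42
Step 2: Identify the minimum value: min = 16
Step 3: Range = max - min = 42 - 16 = 26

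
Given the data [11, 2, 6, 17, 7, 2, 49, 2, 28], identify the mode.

2

Step 1: Count the frequency of each value:
  2: appears 3 time(s)
  6: appears 1 time(s)
  7: appears 1 time(s)
  11: appears 1 time(s)
  17: appears 1 time(s)
  28: appears 1 time(s)
  49: appears 1 time(s)
Step 2: The value 2 appears most frequently (3 times).
Step 3: Mode = 2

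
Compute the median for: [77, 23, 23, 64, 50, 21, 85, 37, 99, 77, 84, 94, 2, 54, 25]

54

Step 1: Sort the data in ascending order: [2, 21, 23, 23, 25, 37, 50, 54, 64, 77, 77, 84, 85, 94, 99]
Step 2: The number of values is n = 15.
Step 3: Since n is odd, the median is the middle value at position 8: 54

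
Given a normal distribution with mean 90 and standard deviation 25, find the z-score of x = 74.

-0.64

Step 1: Recall the z-score formula: z = (x - mu) / sigma
Step 2: Substitute values: z = (74 - 90) / 25
Step 3: z = -16 / 25 = -0.64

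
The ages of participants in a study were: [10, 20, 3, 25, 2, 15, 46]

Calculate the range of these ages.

44

Step 1: Identify the maximum value: max = 46
Step 2: Identify the minimum value: min = 2
Step 3: Range = max - min = 46 - 2 = 44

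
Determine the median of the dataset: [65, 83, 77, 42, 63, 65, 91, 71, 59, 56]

65

Step 1: Sort the data in ascending order: [42, 56, 59, 63, 65, 65, 71, 77, 83, 91]
Step 2: The number of values is n = 10.
Step 3: Since n is even, the median is the average of positions 5 and 6:
  Median = (65 + 65) / 2 = 65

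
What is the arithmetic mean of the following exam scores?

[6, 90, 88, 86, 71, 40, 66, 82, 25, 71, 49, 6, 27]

54.3846

Step 1: Sum all values: 6 + 90 + 88 + 86 + 71 + 40 + 66 + 82 + 25 + 71 + 49 + 6 + 27 = 707
Step 2: Count the number of values: n = 13
Step 3: Mean = sum / n = 707 / 13 = 54.3846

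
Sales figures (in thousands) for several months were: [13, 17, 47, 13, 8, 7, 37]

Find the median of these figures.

13

Step 1: Sort the data in ascending order: [7, 8, 13, 13, 17, 37, 47]
Step 2: The number of values is n = 7.
Step 3: Since n is odd, the median is the middle value at position 4: 13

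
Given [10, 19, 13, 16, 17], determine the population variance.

10

Step 1: Compute the mean: (10 + 19 + 13 + 16 + 17) / 5 = 15
Step 2: Compute squared deviations from the mean:
  (10 - 15)^2 = 25
  (19 - 15)^2 = 16
  (13 - 15)^2 = 4
  (16 - 15)^2 = 1
  (17 - 15)^2 = 4
Step 3: Sum of squared deviations = 50
Step 4: Population variance = 50 / 5 = 10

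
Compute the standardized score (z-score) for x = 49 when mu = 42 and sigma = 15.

0.4667

Step 1: Recall the z-score formula: z = (x - mu) / sigma
Step 2: Substitute values: z = (49 - 42) / 15
Step 3: z = 7 / 15 = 0.4667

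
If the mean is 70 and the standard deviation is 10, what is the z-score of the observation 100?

3

Step 1: Recall the z-score formula: z = (x - mu) / sigma
Step 2: Substitute values: z = (100 - 70) / 10
Step 3: z = 30 / 10 = 3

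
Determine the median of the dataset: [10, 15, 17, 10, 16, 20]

15.5

Step 1: Sort the data in ascending order: [10, 10, 15, 16, 17, 20]
Step 2: The number of values is n = 6.
Step 3: Since n is even, the median is the average of positions 3 and 4:
  Median = (15 + 16) / 2 = 15.5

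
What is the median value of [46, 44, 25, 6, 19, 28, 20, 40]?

26.5

Step 1: Sort the data in ascending order: [6, 19, 20, 25, 28, 40, 44, 46]
Step 2: The number of values is n = 8.
Step 3: Since n is even, the median is the average of positions 4 and 5:
  Median = (25 + 28) / 2 = 26.5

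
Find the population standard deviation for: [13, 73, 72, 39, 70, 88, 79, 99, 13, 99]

30.4245

Step 1: Compute the mean: 64.5
Step 2: Sum of squared deviations from the mean: 9256.5
Step 3: Population variance = 9256.5 / 10 = 925.65
Step 4: Standard deviation = sqrt(925.65) = 30.4245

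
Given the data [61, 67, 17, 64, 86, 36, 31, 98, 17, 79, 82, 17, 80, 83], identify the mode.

17

Step 1: Count the frequency of each value:
  17: appears 3 time(s)
  31: appears 1 time(s)
  36: appears 1 time(s)
  61: appears 1 time(s)
  64: appears 1 time(s)
  67: appears 1 time(s)
  79: appears 1 time(s)
  80: appears 1 time(s)
  82: appears 1 time(s)
  83: appears 1 time(s)
  86: appears 1 time(s)
  98: appears 1 time(s)
Step 2: The value 17 appears most frequently (3 times).
Step 3: Mode = 17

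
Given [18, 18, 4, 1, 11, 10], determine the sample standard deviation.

7.0048

Step 1: Compute the mean: 10.3333
Step 2: Sum of squared deviations from the mean: 245.3333
Step 3: Sample variance = 245.3333 / 5 = 49.0667
Step 4: Standard deviation = sqrt(49.0667) = 7.0048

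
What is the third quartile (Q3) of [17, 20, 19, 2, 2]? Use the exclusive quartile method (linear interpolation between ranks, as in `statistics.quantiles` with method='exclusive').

19.5

Step 1: Sort the data: [2, 2, 17, 19, 20]
Step 2: n = 5
Step 3: Using the exclusive quartile method:
  Q1 = 2
  Q2 (median) = 17
  Q3 = 19.5
  IQR = Q3 - Q1 = 19.5 - 2 = 17.5
Step 4: Q3 = 19.5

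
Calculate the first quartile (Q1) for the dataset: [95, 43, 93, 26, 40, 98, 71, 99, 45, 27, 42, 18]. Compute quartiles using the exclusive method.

30.25

Step 1: Sort the data: [18, 26, 27, 40, 42, 43, 45, 71, 93, 95, 98, 99]
Step 2: n = 12
Step 3: Using the exclusive quartile method:
  Q1 = 30.25
  Q2 (median) = 44
  Q3 = 94.5
  IQR = Q3 - Q1 = 94.5 - 30.25 = 64.25
Step 4: Q1 = 30.25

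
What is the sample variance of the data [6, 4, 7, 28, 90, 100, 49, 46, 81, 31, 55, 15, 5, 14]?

1104.2253

Step 1: Compute the mean: (6 + 4 + 7 + 28 + 90 + 100 + 49 + 46 + 81 + 31 + 55 + 15 + 5 + 14) / 14 = 37.9286
Step 2: Compute squared deviations from the mean:
  (6 - 37.9286)^2 = 1019.4337
  (4 - 37.9286)^2 = 1151.148
  (7 - 37.9286)^2 = 956.5765
  (28 - 37.9286)^2 = 98.5765
  (90 - 37.9286)^2 = 2711.4337
  (100 - 37.9286)^2 = 3852.8622
  (49 - 37.9286)^2 = 122.5765
  (46 - 37.9286)^2 = 65.148
  (81 - 37.9286)^2 = 1855.148
  (31 - 37.9286)^2 = 48.0051
  (55 - 37.9286)^2 = 291.4337
  (15 - 37.9286)^2 = 525.7194
  (5 - 37.9286)^2 = 1084.2908
  (14 - 37.9286)^2 = 572.5765
Step 3: Sum of squared deviations = 14354.9286
Step 4: Sample variance = 14354.9286 / 13 = 1104.2253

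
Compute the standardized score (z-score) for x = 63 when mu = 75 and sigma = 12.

-1

Step 1: Recall the z-score formula: z = (x - mu) / sigma
Step 2: Substitute values: z = (63 - 75) / 12
Step 3: z = -12 / 12 = -1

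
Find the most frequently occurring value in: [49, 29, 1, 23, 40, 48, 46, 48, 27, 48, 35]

48

Step 1: Count the frequency of each value:
  1: appears 1 time(s)
  23: appears 1 time(s)
  27: appears 1 time(s)
  29: appears 1 time(s)
  35: appears 1 time(s)
  40: appears 1 time(s)
  46: appears 1 time(s)
  48: appears 3 time(s)
  49: appears 1 time(s)
Step 2: The value 48 appears most frequently (3 times).
Step 3: Mode = 48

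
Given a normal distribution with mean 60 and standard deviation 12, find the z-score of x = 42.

-1.5

Step 1: Recall the z-score formula: z = (x - mu) / sigma
Step 2: Substitute values: z = (42 - 60) / 12
Step 3: z = -18 / 12 = -1.5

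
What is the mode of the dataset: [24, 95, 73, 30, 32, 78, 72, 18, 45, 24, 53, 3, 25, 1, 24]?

24

Step 1: Count the frequency of each value:
  1: appears 1 time(s)
  3: appears 1 time(s)
  18: appears 1 time(s)
  24: appears 3 time(s)
  25: appears 1 time(s)
  30: appears 1 time(s)
  32: appears 1 time(s)
  45: appears 1 time(s)
  53: appears 1 time(s)
  72: appears 1 time(s)
  73: appears 1 time(s)
  78: appears 1 time(s)
  95: appears 1 time(s)
Step 2: The value 24 appears most frequently (3 times).
Step 3: Mode = 24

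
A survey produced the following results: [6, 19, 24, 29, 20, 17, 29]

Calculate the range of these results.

23

Step 1: Identify the maximum value: max = 29
Step 2: Identify the minimum value: min = 6
Step 3: Range = max - min = 29 - 6 = 23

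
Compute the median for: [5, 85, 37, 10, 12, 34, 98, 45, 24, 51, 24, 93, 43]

37

Step 1: Sort the data in ascending order: [5, 10, 12, 24, 24, 34, 37, 43, 45, 51, 85, 93, 98]
Step 2: The number of values is n = 13.
Step 3: Since n is odd, the median is the middle value at position 7: 37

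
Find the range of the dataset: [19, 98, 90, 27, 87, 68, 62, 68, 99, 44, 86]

80

Step 1: Identify the maximum value: max = 99
Step 2: Identify the minimum value: min = 19
Step 3: Range = max - min = 99 - 19 = 80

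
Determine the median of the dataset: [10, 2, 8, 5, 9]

8

Step 1: Sort the data in ascending order: [2, 5, 8, 9, 10]
Step 2: The number of values is n = 5.
Step 3: Since n is odd, the median is the middle value at position 3: 8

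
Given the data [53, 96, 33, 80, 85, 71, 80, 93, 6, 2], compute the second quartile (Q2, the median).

75.5

Step 1: Sort the data: [2, 6, 33, 53, 71, 80, 80, 85, 93, 96]
Step 2: n = 10
Step 3: Q2 is the median. Since n is even, it is the average of the values at positions 5 and 6:
  Q2 = (71 + 80) / 2 = 75.5
Step 4: Q2 = 75.5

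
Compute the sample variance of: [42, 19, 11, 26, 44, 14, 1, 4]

261.5536

Step 1: Compute the mean: (42 + 19 + 11 + 26 + 44 + 14 + 1 + 4) / 8 = 20.125
Step 2: Compute squared deviations from the mean:
  (42 - 20.125)^2 = 478.5156
  (19 - 20.125)^2 = 1.2656
  (11 - 20.125)^2 = 83.2656
  (26 - 20.125)^2 = 34.5156
  (44 - 20.125)^2 = 570.0156
  (14 - 20.125)^2 = 37.5156
  (1 - 20.125)^2 = 365.7656
  (4 - 20.125)^2 = 260.0156
Step 3: Sum of squared deviations = 1830.875
Step 4: Sample variance = 1830.875 / 7 = 261.5536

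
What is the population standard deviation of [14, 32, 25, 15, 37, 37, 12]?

10.182

Step 1: Compute the mean: 24.5714
Step 2: Sum of squared deviations from the mean: 725.7143
Step 3: Population variance = 725.7143 / 7 = 103.6735
Step 4: Standard deviation = sqrt(103.6735) = 10.182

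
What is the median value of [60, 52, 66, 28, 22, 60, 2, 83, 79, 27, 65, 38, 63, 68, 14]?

60

Step 1: Sort the data in ascending order: [2, 14, 22, 27, 28, 38, 52, 60, 60, 63, 65, 66, 68, 79, 83]
Step 2: The number of values is n = 15.
Step 3: Since n is odd, the median is the middle value at position 8: 60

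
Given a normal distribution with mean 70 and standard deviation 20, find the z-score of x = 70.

0

Step 1: Recall the z-score formula: z = (x - mu) / sigma
Step 2: Substitute values: z = (70 - 70) / 20
Step 3: z = 0 / 20 = 0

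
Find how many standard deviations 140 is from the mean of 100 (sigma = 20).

2

Step 1: Recall the z-score formula: z = (x - mu) / sigma
Step 2: Substitute values: z = (140 - 100) / 20
Step 3: z = 40 / 20 = 2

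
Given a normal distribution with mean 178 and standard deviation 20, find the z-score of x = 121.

-2.85

Step 1: Recall the z-score formula: z = (x - mu) / sigma
Step 2: Substitute values: z = (121 - 178) / 20
Step 3: z = -57 / 20 = -2.85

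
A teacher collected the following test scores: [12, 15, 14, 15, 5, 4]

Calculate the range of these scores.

11

Step 1: Identify the maximum value: max = 15
Step 2: Identify the minimum value: min = 4
Step 3: Range = max - min = 15 - 4 = 11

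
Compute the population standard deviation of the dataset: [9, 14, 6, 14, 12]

3.0984

Step 1: Compute the mean: 11
Step 2: Sum of squared deviations from the mean: 48
Step 3: Population variance = 48 / 5 = 9.6
Step 4: Standard deviation = sqrt(9.6) = 3.0984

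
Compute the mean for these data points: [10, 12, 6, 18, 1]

9.4

Step 1: Sum all values: 10 + 12 + 6 + 18 + 1 = 47
Step 2: Count the number of values: n = 5
Step 3: Mean = sum / n = 47 / 5 = 9.4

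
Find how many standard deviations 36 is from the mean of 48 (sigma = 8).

-1.5

Step 1: Recall the z-score formula: z = (x - mu) / sigma
Step 2: Substitute values: z = (36 - 48) / 8
Step 3: z = -12 / 8 = -1.5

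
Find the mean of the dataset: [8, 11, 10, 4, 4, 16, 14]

9.5714

Step 1: Sum all values: 8 + 11 + 10 + 4 + 4 + 16 + 14 = 67
Step 2: Count the number of values: n = 7
Step 3: Mean = sum / n = 67 / 7 = 9.5714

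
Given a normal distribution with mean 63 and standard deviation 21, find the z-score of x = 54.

-0.4286

Step 1: Recall the z-score formula: z = (x - mu) / sigma
Step 2: Substitute values: z = (54 - 63) / 21
Step 3: z = -9 / 21 = -0.4286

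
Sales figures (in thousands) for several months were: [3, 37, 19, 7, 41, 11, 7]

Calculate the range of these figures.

38

Step 1: Identify the maximum value: max = 41
Step 2: Identify the minimum value: min = 3
Step 3: Range = max - min = 41 - 3 = 38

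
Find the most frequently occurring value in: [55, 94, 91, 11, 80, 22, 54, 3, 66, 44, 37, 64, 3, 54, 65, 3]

3

Step 1: Count the frequency of each value:
  3: appears 3 time(s)
  11: appears 1 time(s)
  22: appears 1 time(s)
  37: appears 1 time(s)
  44: appears 1 time(s)
  54: appears 2 time(s)
  55: appears 1 time(s)
  64: appears 1 time(s)
  65: appears 1 time(s)
  66: appears 1 time(s)
  80: appears 1 time(s)
  91: appears 1 time(s)
  94: appears 1 time(s)
Step 2: The value 3 appears most frequently (3 times).
Step 3: Mode = 3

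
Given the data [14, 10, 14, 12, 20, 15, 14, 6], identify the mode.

14

Step 1: Count the frequency of each value:
  6: appears 1 time(s)
  10: appears 1 time(s)
  12: appears 1 time(s)
  14: appears 3 time(s)
  15: appears 1 time(s)
  20: appears 1 time(s)
Step 2: The value 14 appears most frequently (3 times).
Step 3: Mode = 14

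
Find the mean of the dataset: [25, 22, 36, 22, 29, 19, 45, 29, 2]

25.4444

Step 1: Sum all values: 25 + 22 + 36 + 22 + 29 + 19 + 45 + 29 + 2 = 229
Step 2: Count the number of values: n = 9
Step 3: Mean = sum / n = 229 / 9 = 25.4444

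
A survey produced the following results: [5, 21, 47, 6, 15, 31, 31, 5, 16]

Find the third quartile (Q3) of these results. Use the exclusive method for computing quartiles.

31

Step 1: Sort the data: [5, 5, 6, 15, 16, 21, 31, 31, 47]
Step 2: n = 9
Step 3: Using the exclusive quartile method:
  Q1 = 5.5
  Q2 (median) = 16
  Q3 = 31
  IQR = Q3 - Q1 = 31 - 5.5 = 25.5
Step 4: Q3 = 31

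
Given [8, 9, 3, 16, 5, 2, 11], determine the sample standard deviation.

4.8892

Step 1: Compute the mean: 7.7143
Step 2: Sum of squared deviations from the mean: 143.4286
Step 3: Sample variance = 143.4286 / 6 = 23.9048
Step 4: Standard deviation = sqrt(23.9048) = 4.8892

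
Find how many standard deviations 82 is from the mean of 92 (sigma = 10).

-1

Step 1: Recall the z-score formula: z = (x - mu) / sigma
Step 2: Substitute values: z = (82 - 92) / 10
Step 3: z = -10 / 10 = -1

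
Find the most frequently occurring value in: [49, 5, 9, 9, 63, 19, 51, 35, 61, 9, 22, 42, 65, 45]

9

Step 1: Count the frequency of each value:
  5: appears 1 time(s)
  9: appears 3 time(s)
  19: appears 1 time(s)
  22: appears 1 time(s)
  35: appears 1 time(s)
  42: appears 1 time(s)
  45: appears 1 time(s)
  49: appears 1 time(s)
  51: appears 1 time(s)
  61: appears 1 time(s)
  63: appears 1 time(s)
  65: appears 1 time(s)
Step 2: The value 9 appears most frequently (3 times).
Step 3: Mode = 9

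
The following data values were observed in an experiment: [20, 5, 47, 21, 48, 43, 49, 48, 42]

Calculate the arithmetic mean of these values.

35.8889

Step 1: Sum all values: 20 + 5 + 47 + 21 + 48 + 43 + 49 + 48 + 42 = 323
Step 2: Count the number of values: n = 9
Step 3: Mean = sum / n = 323 / 9 = 35.8889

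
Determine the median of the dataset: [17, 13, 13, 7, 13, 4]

13

Step 1: Sort the data in ascending order: [4, 7, 13, 13, 13, 17]
Step 2: The number of values is n = 6.
Step 3: Since n is even, the median is the average of positions 3 and 4:
  Median = (13 + 13) / 2 = 13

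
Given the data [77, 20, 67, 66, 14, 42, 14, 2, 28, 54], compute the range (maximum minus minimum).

75

Step 1: Identify the maximum value: max = 77
Step 2: Identify the minimum value: min = 2
Step 3: Range = max - min = 77 - 2 = 75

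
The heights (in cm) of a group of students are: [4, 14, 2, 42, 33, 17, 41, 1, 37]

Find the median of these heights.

17

Step 1: Sort the data in ascending order: [1, 2, 4, 14, 17, 33, 37, 41, 42]
Step 2: The number of values is n = 9.
Step 3: Since n is odd, the median is the middle value at position 5: 17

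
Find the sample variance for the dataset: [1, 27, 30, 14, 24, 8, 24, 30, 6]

123.6944

Step 1: Compute the mean: (1 + 27 + 30 + 14 + 24 + 8 + 24 + 30 + 6) / 9 = 18.2222
Step 2: Compute squared deviations from the mean:
  (1 - 18.2222)^2 = 296.6049
  (27 - 18.2222)^2 = 77.0494
  (30 - 18.2222)^2 = 138.716
  (14 - 18.2222)^2 = 17.8272
  (24 - 18.2222)^2 = 33.3827
  (8 - 18.2222)^2 = 104.4938
  (24 - 18.2222)^2 = 33.3827
  (30 - 18.2222)^2 = 138.716
  (6 - 18.2222)^2 = 149.3827
Step 3: Sum of squared deviations = 989.5556
Step 4: Sample variance = 989.5556 / 8 = 123.6944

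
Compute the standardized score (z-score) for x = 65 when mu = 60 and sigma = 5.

1

Step 1: Recall the z-score formula: z = (x - mu) / sigma
Step 2: Substitute values: z = (65 - 60) / 5
Step 3: z = 5 / 5 = 1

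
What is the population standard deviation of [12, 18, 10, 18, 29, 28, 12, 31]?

7.9175

Step 1: Compute the mean: 19.75
Step 2: Sum of squared deviations from the mean: 501.5
Step 3: Population variance = 501.5 / 8 = 62.6875
Step 4: Standard deviation = sqrt(62.6875) = 7.9175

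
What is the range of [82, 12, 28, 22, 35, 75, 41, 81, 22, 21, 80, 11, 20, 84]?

73

Step 1: Identify the maximum value: max = 84
Step 2: Identify the minimum value: min = 11
Step 3: Range = max - min = 84 - 11 = 73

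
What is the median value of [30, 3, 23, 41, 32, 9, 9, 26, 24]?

24

Step 1: Sort the data in ascending order: [3, 9, 9, 23, 24, 26, 30, 32, 41]
Step 2: The number of values is n = 9.
Step 3: Since n is odd, the median is the middle value at position 5: 24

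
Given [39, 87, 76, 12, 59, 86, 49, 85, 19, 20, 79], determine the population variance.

779.7025

Step 1: Compute the mean: (39 + 87 + 76 + 12 + 59 + 86 + 49 + 85 + 19 + 20 + 79) / 11 = 55.5455
Step 2: Compute squared deviations from the mean:
  (39 - 55.5455)^2 = 273.7521
  (87 - 55.5455)^2 = 989.3884
  (76 - 55.5455)^2 = 418.3884
  (12 - 55.5455)^2 = 1896.2066
  (59 - 55.5455)^2 = 11.9339
  (86 - 55.5455)^2 = 927.4793
  (49 - 55.5455)^2 = 42.843
  (85 - 55.5455)^2 = 867.5702
  (19 - 55.5455)^2 = 1335.5702
  (20 - 55.5455)^2 = 1263.4793
  (79 - 55.5455)^2 = 550.1157
Step 3: Sum of squared deviations = 8576.7273
Step 4: Population variance = 8576.7273 / 11 = 779.7025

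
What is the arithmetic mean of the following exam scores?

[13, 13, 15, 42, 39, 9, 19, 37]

23.375

Step 1: Sum all values: 13 + 13 + 15 + 42 + 39 + 9 + 19 + 37 = 187
Step 2: Count the number of values: n = 8
Step 3: Mean = sum / n = 187 / 8 = 23.375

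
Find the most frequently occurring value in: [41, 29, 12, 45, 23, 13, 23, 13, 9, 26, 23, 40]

23

Step 1: Count the frequency of each value:
  9: appears 1 time(s)
  12: appears 1 time(s)
  13: appears 2 time(s)
  23: appears 3 time(s)
  26: appears 1 time(s)
  29: appears 1 time(s)
  40: appears 1 time(s)
  41: appears 1 time(s)
  45: appears 1 time(s)
Step 2: The value 23 appears most frequently (3 times).
Step 3: Mode = 23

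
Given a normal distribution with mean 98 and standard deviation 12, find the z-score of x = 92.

-0.5

Step 1: Recall the z-score formula: z = (x - mu) / sigma
Step 2: Substitute values: z = (92 - 98) / 12
Step 3: z = -6 / 12 = -0.5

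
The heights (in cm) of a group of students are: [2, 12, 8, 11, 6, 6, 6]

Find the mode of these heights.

6

Step 1: Count the frequency of each value:
  2: appears 1 time(s)
  6: appears 3 time(s)
  8: appears 1 time(s)
  11: appears 1 time(s)
  12: appears 1 time(s)
Step 2: The value 6 appears most frequently (3 times).
Step 3: Mode = 6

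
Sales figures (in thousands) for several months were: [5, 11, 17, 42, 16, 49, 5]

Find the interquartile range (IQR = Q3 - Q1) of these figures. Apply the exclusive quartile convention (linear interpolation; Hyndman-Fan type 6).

37

Step 1: Sort the data: [5, 5, 11, 16, 17, 42, 49]
Step 2: n = 7
Step 3: Using the exclusive quartile method:
  Q1 = 5
  Q2 (median) = 16
  Q3 = 42
  IQR = Q3 - Q1 = 42 - 5 = 37
Step 4: IQR = 37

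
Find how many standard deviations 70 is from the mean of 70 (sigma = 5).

0

Step 1: Recall the z-score formula: z = (x - mu) / sigma
Step 2: Substitute values: z = (70 - 70) / 5
Step 3: z = 0 / 5 = 0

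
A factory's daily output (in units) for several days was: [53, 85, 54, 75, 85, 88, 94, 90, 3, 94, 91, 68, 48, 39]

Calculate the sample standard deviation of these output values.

26.6933

Step 1: Compute the mean: 69.0714
Step 2: Sum of squared deviations from the mean: 9262.9286
Step 3: Sample variance = 9262.9286 / 13 = 712.533
Step 4: Standard deviation = sqrt(712.533) = 26.6933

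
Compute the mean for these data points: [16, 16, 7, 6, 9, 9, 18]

11.5714

Step 1: Sum all values: 16 + 16 + 7 + 6 + 9 + 9 + 18 = 81
Step 2: Count the number of values: n = 7
Step 3: Mean = sum / n = 81 / 7 = 11.5714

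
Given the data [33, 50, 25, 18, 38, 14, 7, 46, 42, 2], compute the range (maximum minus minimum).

48

Step 1: Identify the maximum value: max = 50
Step 2: Identify the minimum value: min = 2
Step 3: Range = max - min = 50 - 2 = 48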